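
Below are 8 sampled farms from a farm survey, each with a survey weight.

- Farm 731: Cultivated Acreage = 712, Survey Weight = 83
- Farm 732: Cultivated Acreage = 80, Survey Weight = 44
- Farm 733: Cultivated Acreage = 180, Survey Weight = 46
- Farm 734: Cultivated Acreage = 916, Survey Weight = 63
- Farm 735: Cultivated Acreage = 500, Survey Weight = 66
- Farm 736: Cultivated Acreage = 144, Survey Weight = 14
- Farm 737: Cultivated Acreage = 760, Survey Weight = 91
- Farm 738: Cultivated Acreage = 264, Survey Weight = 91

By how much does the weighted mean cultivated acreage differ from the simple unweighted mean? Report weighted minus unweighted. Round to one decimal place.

Unweighted sum = 712 + 80 + 180 + 916 + 500 + 144 + 760 + 264 = 3556
Unweighted mean = 3556 / 8 = 444.5
Weighted sum = 712×83 + 80×44 + 180×46 + 916×63 + 500×66 + 144×14 + 760×91 + 264×91
  = 256804
Sum of weights = 83 + 44 + 46 + 63 + 66 + 14 + 91 + 91 = 498
Weighted mean = 256804 / 498 = 515.67068
Difference (weighted minus unweighted) = 71.170683

71.2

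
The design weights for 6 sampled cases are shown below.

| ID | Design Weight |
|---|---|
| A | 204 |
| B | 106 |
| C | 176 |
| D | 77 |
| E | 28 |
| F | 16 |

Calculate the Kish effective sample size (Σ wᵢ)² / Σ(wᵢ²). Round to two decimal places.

4.06

Σ wᵢ = 607
Σ wᵢ² = 41616 + 11236 + 30976 + 5929 + 784 + 256 = 90797
n_eff = 607² / 90797 = 368449 / 90797 = 4.0579424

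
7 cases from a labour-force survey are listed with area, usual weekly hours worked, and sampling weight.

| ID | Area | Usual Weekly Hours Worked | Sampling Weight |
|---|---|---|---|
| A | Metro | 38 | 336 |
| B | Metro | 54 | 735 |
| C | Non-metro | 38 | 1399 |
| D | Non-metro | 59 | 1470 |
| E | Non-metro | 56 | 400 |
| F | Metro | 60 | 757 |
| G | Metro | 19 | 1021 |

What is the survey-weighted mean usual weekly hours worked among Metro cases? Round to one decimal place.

Metro rows: A, B, F, G
Weighted sum = 38×336 + 54×735 + 60×757 + 19×1021
  = 117277
Sum of weights = 336 + 735 + 757 + 1021 = 2849
Weighted mean = 117277 / 2849 = 41.164268

41.2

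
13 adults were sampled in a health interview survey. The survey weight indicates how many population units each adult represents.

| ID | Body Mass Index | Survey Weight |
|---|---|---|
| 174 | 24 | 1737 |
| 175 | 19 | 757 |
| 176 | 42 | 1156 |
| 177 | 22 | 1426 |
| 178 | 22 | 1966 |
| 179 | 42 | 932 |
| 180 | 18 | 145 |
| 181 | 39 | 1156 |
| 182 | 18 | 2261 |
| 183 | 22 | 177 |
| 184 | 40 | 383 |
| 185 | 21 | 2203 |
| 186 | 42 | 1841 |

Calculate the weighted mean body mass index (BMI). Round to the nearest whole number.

28

Weighted sum = 449582
Sum of weights = 16140
Weighted mean = 449582 / 16140 = 27.855143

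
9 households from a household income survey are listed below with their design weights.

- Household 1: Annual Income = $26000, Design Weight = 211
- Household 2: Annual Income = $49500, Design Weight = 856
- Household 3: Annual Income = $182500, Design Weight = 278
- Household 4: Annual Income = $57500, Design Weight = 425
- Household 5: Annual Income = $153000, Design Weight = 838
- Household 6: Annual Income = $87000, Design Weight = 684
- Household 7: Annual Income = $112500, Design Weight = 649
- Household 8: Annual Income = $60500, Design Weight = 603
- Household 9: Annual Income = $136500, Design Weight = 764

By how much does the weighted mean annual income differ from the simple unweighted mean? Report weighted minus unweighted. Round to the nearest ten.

2710

Unweighted sum = 26000 + 49500 + 182500 + 57500 + 153000 + 87000 + 112500 + 60500 + 136500 = 865000
Unweighted mean = 865000 / 9 = 96111.111
Weighted sum = 26000×211 + 49500×856 + 182500×278 + 57500×425 + 153000×838 + 87000×684 + 112500×649 + 60500×603 + 136500×764
  = 5486000 + 42372000 + 50735000 + 24437500 + 128214000 + 59508000 + 73012500 + 36481500 + 104286000 = 524532500
Sum of weights = 211 + 856 + 278 + 425 + 838 + 684 + 649 + 603 + 764 = 5308
Weighted mean = 524532500 / 5308 = 98819.235
Difference (weighted minus unweighted) = 2708.124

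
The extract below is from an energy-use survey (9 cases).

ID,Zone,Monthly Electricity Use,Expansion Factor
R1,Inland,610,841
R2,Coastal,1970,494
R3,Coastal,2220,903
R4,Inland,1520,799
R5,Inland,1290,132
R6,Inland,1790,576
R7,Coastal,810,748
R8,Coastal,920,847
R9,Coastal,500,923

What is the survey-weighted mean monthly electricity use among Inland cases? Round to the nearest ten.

Inland rows: R1, R4, R5, R6
Weighted sum = 2928810
Sum of weights = 2348
Weighted mean = 2928810 / 2348 = 1247.3637

1250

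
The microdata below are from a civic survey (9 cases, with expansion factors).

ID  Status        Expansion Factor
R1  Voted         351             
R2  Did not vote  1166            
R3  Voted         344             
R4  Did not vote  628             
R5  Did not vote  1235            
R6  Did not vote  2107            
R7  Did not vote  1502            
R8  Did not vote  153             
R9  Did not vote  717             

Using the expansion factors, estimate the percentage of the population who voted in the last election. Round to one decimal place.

Sum of weights for 'Voted' = 351 + 344 = 695
Total weight = 351 + 1166 + 344 + 628 + 1235 + 2107 + 1502 + 153 + 717 = 8203
Weighted proportion = 695 / 8203 = 0.084725101 → 8.4725101%

8.5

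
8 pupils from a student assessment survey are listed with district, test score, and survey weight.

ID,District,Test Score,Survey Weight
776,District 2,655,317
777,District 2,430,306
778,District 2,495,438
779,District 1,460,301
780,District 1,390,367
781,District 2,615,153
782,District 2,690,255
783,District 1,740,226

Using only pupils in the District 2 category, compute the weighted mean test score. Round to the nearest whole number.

562

District 2 rows: 776, 777, 778, 781, 782
Weighted sum = 655×317 + 430×306 + 495×438 + 615×153 + 690×255
  = 207635 + 131580 + 216810 + 94095 + 175950 = 826070
Sum of weights = 317 + 306 + 438 + 153 + 255 = 1469
Weighted mean = 826070 / 1469 = 562.33492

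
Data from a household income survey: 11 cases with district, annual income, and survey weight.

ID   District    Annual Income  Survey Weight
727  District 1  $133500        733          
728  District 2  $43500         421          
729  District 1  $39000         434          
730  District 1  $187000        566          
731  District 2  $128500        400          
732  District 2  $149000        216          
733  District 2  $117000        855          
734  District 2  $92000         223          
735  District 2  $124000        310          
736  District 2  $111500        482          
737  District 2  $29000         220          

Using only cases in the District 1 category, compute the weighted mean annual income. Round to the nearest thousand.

127000

District 1 rows: 727, 729, 730
Weighted sum = 133500×733 + 39000×434 + 187000×566
  = 97855500 + 16926000 + 105842000 = 220623500
Sum of weights = 733 + 434 + 566 = 1733
Weighted mean = 220623500 / 1733 = 127307.27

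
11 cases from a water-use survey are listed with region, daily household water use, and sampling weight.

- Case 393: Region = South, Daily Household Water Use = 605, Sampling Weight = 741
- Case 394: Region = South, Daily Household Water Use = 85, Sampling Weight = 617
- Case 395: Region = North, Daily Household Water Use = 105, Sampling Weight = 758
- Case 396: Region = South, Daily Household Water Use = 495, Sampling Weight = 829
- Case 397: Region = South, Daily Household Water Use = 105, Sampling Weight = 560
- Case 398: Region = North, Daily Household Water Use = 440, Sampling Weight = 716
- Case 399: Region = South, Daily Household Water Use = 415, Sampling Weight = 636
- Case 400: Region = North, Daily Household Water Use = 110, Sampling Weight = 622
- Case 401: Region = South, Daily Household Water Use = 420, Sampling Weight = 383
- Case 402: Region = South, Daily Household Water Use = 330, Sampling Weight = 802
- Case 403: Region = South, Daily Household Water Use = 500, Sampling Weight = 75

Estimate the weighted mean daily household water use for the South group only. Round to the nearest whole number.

South rows: 393, 394, 396, 397, 399, 401, 402, 403
Weighted sum = 1696865
Sum of weights = 741 + 617 + 829 + 560 + 636 + 383 + 802 + 75 = 4643
Weighted mean = 1696865 / 4643 = 365.46737

365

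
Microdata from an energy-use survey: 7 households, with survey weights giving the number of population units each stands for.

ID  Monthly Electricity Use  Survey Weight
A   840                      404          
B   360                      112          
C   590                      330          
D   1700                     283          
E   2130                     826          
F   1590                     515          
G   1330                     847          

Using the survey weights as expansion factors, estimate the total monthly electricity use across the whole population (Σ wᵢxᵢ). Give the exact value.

4760220

Weighted total = 4760220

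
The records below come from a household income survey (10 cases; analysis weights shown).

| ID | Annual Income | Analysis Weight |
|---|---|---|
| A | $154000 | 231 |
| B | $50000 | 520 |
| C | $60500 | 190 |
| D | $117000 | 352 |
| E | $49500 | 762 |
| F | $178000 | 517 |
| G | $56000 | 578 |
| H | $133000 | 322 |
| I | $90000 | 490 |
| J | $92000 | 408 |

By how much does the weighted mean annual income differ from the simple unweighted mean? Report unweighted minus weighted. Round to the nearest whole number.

Unweighted sum = 154000 + 50000 + 60500 + 117000 + 49500 + 178000 + 56000 + 133000 + 90000 + 92000 = 980000
Unweighted mean = 980000 / 10 = 98000
Weighted sum = 154000×231 + 50000×520 + 60500×190 + 117000×352 + 49500×762 + 178000×517 + 56000×578 + 133000×322 + 90000×490 + 92000×408
  = 35574000 + 26000000 + 11495000 + 41184000 + 37719000 + 92026000 + 32368000 + 42826000 + 44100000 + 37536000 = 400828000
Sum of weights = 231 + 520 + 190 + 352 + 762 + 517 + 578 + 322 + 490 + 408 = 4370
Weighted mean = 400828000 / 4370 = 91722.654
Difference (unweighted minus weighted) = 6277.3455

6277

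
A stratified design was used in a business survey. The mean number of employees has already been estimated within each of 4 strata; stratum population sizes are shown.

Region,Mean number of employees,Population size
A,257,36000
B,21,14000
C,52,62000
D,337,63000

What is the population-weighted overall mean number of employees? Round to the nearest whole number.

Σ Nₕ·x̄ₕ = 257×36000 + 21×14000 + 52×62000 + 337×63000
  = 9252000 + 294000 + 3224000 + 21231000 = 34001000
Σ Nₕ = 36000 + 14000 + 62000 + 63000 = 175000
Overall mean = 34001000 / 175000 = 194.29143

194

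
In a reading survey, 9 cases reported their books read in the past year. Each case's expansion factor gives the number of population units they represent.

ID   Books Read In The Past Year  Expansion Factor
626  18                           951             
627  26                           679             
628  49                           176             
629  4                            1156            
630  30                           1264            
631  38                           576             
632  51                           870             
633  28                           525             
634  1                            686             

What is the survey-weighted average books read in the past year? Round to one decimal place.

Weighted sum = 18×951 + 26×679 + 49×176 + 4×1156 + 30×1264 + 38×576 + 51×870 + 28×525 + 1×686
  = 167584
Sum of weights = 951 + 679 + 176 + 1156 + 1264 + 576 + 870 + 525 + 686 = 6883
Weighted mean = 167584 / 6883 = 24.347523

24.3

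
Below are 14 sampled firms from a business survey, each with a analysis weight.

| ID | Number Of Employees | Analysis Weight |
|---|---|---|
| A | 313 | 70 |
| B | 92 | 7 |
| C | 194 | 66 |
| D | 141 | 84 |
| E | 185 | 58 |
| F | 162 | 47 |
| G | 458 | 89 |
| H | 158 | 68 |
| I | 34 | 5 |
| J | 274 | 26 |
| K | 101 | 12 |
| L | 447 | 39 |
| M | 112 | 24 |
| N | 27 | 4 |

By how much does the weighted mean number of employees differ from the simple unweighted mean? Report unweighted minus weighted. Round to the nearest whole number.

Unweighted sum = 2698
Unweighted mean = 2698 / 14 = 192.71429
Weighted sum = 145787
Sum of weights = 599
Weighted mean = 145787 / 599 = 243.38397
Difference (unweighted minus weighted) = -50.669688

-51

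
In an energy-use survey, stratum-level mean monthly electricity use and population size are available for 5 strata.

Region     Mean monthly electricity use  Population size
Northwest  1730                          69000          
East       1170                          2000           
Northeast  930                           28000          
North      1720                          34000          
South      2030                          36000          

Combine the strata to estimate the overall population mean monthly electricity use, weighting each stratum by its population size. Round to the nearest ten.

Σ Nₕ·x̄ₕ = 1730×69000 + 1170×2000 + 930×28000 + 1720×34000 + 2030×36000
  = 119370000 + 2340000 + 26040000 + 58480000 + 73080000 = 279310000
Σ Nₕ = 69000 + 2000 + 28000 + 34000 + 36000 = 169000
Overall mean = 279310000 / 169000 = 1652.7219

1650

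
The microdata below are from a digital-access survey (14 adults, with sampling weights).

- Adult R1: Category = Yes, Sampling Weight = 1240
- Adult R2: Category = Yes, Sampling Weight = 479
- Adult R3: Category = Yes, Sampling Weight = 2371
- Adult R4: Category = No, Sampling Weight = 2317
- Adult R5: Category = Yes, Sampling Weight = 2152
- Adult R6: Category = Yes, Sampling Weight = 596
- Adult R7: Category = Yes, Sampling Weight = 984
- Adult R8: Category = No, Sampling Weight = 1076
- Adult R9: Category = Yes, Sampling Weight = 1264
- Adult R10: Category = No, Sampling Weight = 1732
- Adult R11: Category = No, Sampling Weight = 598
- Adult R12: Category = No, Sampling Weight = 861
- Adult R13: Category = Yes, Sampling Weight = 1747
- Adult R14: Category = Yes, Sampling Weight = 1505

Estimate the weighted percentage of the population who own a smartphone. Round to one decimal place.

Sum of weights for 'Yes' = 1240 + 479 + 2371 + 2152 + 596 + 984 + 1264 + 1747 + 1505 = 12338
Total weight = 18922
Weighted proportion = 12338 / 18922 = 0.65204524 → 65.204524%

65.2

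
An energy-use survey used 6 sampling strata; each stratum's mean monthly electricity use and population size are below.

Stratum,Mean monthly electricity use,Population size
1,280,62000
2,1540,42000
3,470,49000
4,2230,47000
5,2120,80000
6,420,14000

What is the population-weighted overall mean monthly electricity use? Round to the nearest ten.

Σ Nₕ·x̄ₕ = 280×62000 + 1540×42000 + 470×49000 + 2230×47000 + 2120×80000 + 420×14000
  = 17360000 + 64680000 + 23030000 + 104810000 + 169600000 + 5880000 = 385360000
Σ Nₕ = 62000 + 42000 + 49000 + 47000 + 80000 + 14000 = 294000
Overall mean = 385360000 / 294000 = 1310.7483

1310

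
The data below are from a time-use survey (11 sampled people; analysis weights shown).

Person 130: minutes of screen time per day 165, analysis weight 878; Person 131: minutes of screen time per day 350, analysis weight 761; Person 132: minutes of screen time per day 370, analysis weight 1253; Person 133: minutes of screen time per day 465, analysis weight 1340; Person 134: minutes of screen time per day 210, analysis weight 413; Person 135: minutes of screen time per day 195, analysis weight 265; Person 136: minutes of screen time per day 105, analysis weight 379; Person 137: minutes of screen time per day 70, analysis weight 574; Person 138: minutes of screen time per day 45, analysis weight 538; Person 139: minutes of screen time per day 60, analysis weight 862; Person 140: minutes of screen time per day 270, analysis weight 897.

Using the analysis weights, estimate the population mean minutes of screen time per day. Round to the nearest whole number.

Weighted sum = 165×878 + 350×761 + 370×1253 + 465×1340 + 210×413 + 195×265 + 105×379 + 70×574 + 45×538 + 60×862 + 270×897
  = 2034430
Sum of weights = 878 + 761 + 1253 + 1340 + 413 + 265 + 379 + 574 + 538 + 862 + 897 = 8160
Weighted mean = 2034430 / 8160 = 249.3174

249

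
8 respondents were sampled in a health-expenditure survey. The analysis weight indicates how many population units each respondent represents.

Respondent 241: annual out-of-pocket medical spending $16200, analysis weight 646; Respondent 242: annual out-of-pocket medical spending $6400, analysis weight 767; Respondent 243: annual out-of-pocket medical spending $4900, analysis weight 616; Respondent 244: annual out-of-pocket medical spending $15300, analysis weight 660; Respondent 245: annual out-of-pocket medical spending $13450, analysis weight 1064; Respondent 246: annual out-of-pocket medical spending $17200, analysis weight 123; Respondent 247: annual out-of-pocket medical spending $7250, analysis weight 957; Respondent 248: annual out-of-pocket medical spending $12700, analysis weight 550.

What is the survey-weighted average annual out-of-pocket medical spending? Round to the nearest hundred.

10900

Weighted sum = 16200×646 + 6400×767 + 4900×616 + 15300×660 + 13450×1064 + 17200×123 + 7250×957 + 12700×550
  = 10465200 + 4908800 + 3018400 + 10098000 + 14310800 + 2115600 + 6938250 + 6985000 = 58840050
Sum of weights = 646 + 767 + 616 + 660 + 1064 + 123 + 957 + 550 = 5383
Weighted mean = 58840050 / 5383 = 10930.717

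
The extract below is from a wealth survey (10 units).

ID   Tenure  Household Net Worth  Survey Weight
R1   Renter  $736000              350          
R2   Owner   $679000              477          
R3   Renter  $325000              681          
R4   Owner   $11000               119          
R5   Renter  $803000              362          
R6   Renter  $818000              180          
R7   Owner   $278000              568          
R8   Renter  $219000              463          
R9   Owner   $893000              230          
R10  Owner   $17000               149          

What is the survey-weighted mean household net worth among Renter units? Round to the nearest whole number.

Renter rows: R1, R3, R5, R6, R8
Weighted sum = 736000×350 + 325000×681 + 803000×362 + 818000×180 + 219000×463
  = 257600000 + 221325000 + 290686000 + 147240000 + 101397000 = 1018248000
Sum of weights = 350 + 681 + 362 + 180 + 463 = 2036
Weighted mean = 1018248000 / 2036 = 500121.81

500122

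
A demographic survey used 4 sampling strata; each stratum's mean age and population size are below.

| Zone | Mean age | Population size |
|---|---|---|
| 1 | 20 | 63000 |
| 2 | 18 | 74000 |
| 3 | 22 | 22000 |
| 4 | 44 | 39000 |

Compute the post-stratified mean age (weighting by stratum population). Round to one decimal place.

24.2

Σ Nₕ·x̄ₕ = 20×63000 + 18×74000 + 22×22000 + 44×39000
  = 4792000
Σ Nₕ = 63000 + 74000 + 22000 + 39000 = 198000
Overall mean = 4792000 / 198000 = 24.20202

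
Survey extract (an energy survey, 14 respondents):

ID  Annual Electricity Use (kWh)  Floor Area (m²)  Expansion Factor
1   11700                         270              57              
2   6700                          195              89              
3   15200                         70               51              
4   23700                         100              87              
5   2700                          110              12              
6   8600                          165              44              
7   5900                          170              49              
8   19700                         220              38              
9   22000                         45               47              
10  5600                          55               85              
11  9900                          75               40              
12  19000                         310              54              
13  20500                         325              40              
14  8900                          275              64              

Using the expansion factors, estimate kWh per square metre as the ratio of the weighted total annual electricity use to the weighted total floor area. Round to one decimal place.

Σ wᵢ·y = 9870400
Σ wᵢ·x = 127415
Ratio = 9870400 / 127415 = 77.466546

77.5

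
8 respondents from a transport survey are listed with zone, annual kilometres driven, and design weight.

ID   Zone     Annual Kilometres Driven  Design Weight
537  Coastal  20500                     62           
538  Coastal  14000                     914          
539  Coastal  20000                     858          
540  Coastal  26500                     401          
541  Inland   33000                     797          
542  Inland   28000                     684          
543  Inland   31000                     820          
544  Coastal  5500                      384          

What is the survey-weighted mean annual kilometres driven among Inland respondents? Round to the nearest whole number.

30801

Inland rows: 541, 542, 543
Weighted sum = 33000×797 + 28000×684 + 31000×820
  = 26301000 + 19152000 + 25420000 = 70873000
Sum of weights = 797 + 684 + 820 = 2301
Weighted mean = 70873000 / 2301 = 30800.956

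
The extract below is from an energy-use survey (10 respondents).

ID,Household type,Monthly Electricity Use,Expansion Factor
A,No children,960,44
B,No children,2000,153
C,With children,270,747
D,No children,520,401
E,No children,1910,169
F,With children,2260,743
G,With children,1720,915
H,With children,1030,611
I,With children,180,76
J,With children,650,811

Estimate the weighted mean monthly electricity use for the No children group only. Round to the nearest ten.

1150

No children rows: A, B, D, E
Weighted sum = 879550
Sum of weights = 44 + 153 + 401 + 169 = 767
Weighted mean = 879550 / 767 = 1146.7405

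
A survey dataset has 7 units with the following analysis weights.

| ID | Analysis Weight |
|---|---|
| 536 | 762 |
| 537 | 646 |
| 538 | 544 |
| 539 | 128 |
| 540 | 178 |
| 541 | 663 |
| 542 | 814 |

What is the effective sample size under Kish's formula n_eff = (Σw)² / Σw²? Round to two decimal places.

5.71

Σ wᵢ = 762 + 646 + 544 + 128 + 178 + 663 + 814 = 3735
Σ wᵢ² = 580644 + 417316 + 295936 + 16384 + 31684 + 439569 + 662596 = 2444129
n_eff = 3735² / 2444129 = 13950225 / 2444129 = 5.7076468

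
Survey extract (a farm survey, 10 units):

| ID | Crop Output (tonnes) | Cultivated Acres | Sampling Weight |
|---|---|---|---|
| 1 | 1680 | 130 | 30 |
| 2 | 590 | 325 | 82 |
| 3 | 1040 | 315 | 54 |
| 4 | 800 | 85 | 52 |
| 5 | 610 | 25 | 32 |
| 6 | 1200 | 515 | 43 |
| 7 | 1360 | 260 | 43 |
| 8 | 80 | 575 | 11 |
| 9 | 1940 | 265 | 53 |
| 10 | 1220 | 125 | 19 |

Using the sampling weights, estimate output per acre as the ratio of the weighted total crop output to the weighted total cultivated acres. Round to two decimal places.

4.16

Σ wᵢ·y = 1680×30 + 590×82 + 1040×54 + 800×52 + 610×32 + 1200×43 + 1360×43 + 80×11 + 1940×53 + 1220×19
  = 453020
Σ wᵢ·x = 130×30 + 325×82 + 315×54 + 85×52 + 25×32 + 515×43 + 260×43 + 575×11 + 265×53 + 125×19
  = 108850
Ratio = 453020 / 108850 = 4.1618741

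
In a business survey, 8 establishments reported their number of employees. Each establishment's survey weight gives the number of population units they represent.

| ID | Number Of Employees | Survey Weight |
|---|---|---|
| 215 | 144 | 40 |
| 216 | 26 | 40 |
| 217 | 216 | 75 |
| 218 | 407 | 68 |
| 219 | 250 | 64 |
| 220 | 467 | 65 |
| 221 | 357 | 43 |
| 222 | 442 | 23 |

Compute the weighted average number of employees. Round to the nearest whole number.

293

Weighted sum = 122548
Sum of weights = 40 + 40 + 75 + 68 + 64 + 65 + 43 + 23 = 418
Weighted mean = 122548 / 418 = 293.17703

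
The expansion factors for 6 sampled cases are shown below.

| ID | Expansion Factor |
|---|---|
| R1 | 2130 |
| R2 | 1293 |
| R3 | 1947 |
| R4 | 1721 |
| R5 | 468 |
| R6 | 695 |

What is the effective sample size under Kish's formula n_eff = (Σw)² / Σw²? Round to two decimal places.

Σ wᵢ = 2130 + 1293 + 1947 + 1721 + 468 + 695 = 8254
Σ wᵢ² = 4536900 + 1671849 + 3790809 + 2961841 + 219024 + 483025 = 13663448
n_eff = 8254² / 13663448 = 68128516 / 13663448 = 4.9861877

4.99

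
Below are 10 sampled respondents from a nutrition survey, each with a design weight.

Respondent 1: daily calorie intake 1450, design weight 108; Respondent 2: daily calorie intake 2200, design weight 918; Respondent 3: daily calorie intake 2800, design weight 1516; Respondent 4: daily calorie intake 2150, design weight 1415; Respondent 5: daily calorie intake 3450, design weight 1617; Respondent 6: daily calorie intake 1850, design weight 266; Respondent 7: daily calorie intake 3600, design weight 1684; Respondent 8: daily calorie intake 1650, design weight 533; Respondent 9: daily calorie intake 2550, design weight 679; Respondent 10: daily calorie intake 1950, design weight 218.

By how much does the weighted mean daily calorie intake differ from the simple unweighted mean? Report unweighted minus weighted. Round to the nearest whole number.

Unweighted sum = 1450 + 2200 + 2800 + 2150 + 3450 + 1850 + 3600 + 1650 + 2550 + 1950 = 23650
Unweighted mean = 23650 / 10 = 2365
Weighted sum = 1450×108 + 2200×918 + 2800×1516 + 2150×1415 + 3450×1617 + 1850×266 + 3600×1684 + 1650×533 + 2550×679 + 1950×218
  = 156600 + 2019600 + 4244800 + 3042250 + 5578650 + 492100 + 6062400 + 879450 + 1731450 + 425100 = 24632400
Sum of weights = 108 + 918 + 1516 + 1415 + 1617 + 266 + 1684 + 533 + 679 + 218 = 8954
Weighted mean = 24632400 / 8954 = 2750.994
Difference (unweighted minus weighted) = -385.99397

-386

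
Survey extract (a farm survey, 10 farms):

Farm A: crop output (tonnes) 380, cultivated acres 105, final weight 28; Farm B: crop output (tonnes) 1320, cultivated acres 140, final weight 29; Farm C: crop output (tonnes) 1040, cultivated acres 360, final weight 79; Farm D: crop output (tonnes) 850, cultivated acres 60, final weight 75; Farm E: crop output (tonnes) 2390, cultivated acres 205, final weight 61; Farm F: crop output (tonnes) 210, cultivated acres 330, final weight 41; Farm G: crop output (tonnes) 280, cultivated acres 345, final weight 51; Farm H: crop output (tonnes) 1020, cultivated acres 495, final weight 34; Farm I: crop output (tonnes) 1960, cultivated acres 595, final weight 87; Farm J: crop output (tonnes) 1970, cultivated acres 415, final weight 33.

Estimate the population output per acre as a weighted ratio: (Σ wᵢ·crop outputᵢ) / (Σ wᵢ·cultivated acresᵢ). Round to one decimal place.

3.8

Σ wᵢ·y = 380×28 + 1320×29 + 1040×79 + 850×75 + 2390×61 + 210×41 + 280×51 + 1020×34 + 1960×87 + 1970×33
  = 10640 + 38280 + 82160 + 63750 + 145790 + 8610 + 14280 + 34680 + 170520 + 65010 = 633720
Σ wᵢ·x = 105×28 + 140×29 + 360×79 + 60×75 + 205×61 + 330×41 + 345×51 + 495×34 + 595×87 + 415×33
  = 2940 + 4060 + 28440 + 4500 + 12505 + 13530 + 17595 + 16830 + 51765 + 13695 = 165860
Ratio = 633720 / 165860 = 3.8208127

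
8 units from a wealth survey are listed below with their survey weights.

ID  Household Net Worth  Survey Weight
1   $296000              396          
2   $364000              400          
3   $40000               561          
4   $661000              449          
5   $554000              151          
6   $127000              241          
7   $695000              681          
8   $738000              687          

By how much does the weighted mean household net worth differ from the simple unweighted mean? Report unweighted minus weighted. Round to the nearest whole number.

Unweighted sum = 296000 + 364000 + 40000 + 661000 + 554000 + 127000 + 695000 + 738000 = 3475000
Unweighted mean = 3475000 / 8 = 434375
Weighted sum = 296000×396 + 364000×400 + 40000×561 + 661000×449 + 554000×151 + 127000×241 + 695000×681 + 738000×687
  = 1676607000
Sum of weights = 396 + 400 + 561 + 449 + 151 + 241 + 681 + 687 = 3566
Weighted mean = 1676607000 / 3566 = 470164.61
Difference (unweighted minus weighted) = -35789.61

-35790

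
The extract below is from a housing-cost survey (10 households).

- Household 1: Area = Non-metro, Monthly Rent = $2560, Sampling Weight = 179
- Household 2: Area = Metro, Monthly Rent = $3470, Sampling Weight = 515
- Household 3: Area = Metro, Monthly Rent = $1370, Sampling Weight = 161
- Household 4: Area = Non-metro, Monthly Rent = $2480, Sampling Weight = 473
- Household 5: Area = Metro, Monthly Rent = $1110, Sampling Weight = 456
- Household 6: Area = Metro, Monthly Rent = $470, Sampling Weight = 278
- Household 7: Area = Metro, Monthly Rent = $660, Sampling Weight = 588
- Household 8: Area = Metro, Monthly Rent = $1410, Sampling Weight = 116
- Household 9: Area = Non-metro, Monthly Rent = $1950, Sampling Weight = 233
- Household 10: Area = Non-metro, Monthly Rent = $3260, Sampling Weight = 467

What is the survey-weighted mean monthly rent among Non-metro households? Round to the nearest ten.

2670

Non-metro rows: 1, 4, 9, 10
Weighted sum = 2560×179 + 2480×473 + 1950×233 + 3260×467
  = 3608050
Sum of weights = 179 + 473 + 233 + 467 = 1352
Weighted mean = 3608050 / 1352 = 2668.676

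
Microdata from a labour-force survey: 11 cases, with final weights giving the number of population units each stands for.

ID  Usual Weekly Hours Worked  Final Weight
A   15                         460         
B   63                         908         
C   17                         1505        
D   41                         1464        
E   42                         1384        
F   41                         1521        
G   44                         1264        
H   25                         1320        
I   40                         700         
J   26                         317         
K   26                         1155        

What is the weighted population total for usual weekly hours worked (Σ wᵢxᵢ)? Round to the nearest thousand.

Weighted total = 15×460 + 63×908 + 17×1505 + 41×1464 + 42×1384 + 41×1521 + 44×1264 + 25×1320 + 40×700 + 26×317 + 26×1155
  = 6900 + 57204 + 25585 + 60024 + 58128 + 62361 + 55616 + 33000 + 28000 + 8242 + 30030 = 425090

425000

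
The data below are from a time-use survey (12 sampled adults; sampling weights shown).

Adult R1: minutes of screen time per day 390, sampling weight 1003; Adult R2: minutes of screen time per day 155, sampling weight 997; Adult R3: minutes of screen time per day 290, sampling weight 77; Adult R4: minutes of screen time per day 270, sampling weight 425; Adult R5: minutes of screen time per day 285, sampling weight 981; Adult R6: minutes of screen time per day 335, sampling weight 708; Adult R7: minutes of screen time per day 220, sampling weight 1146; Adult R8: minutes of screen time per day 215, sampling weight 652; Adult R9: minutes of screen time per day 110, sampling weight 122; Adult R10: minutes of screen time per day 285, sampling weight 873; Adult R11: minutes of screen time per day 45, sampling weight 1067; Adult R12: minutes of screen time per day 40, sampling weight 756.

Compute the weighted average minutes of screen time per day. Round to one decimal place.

219.4

Weighted sum = 390×1003 + 155×997 + 290×77 + 270×425 + 285×981 + 335×708 + 220×1146 + 215×652 + 110×122 + 285×873 + 45×1067 + 40×756
  = 1932330
Sum of weights = 1003 + 997 + 77 + 425 + 981 + 708 + 1146 + 652 + 122 + 873 + 1067 + 756 = 8807
Weighted mean = 1932330 / 8807 = 219.40843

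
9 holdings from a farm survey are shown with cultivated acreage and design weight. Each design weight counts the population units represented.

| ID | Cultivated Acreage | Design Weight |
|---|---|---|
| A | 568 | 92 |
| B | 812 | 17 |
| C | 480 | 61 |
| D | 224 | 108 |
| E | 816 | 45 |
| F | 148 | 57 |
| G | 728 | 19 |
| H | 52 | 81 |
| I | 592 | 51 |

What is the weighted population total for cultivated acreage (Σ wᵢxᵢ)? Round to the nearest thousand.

213000

Weighted total = 568×92 + 812×17 + 480×61 + 224×108 + 816×45 + 148×57 + 728×19 + 52×81 + 592×51
  = 212924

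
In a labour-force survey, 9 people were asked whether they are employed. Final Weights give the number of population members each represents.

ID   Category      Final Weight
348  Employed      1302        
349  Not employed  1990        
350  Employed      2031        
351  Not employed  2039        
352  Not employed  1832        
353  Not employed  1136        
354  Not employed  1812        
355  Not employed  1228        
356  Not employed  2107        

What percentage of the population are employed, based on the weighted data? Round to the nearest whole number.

22

Sum of weights for 'Employed' = 1302 + 2031 = 3333
Total weight = 1302 + 1990 + 2031 + 2039 + 1832 + 1136 + 1812 + 1228 + 2107 = 15477
Weighted proportion = 3333 / 15477 = 0.21535181 → 21.535181%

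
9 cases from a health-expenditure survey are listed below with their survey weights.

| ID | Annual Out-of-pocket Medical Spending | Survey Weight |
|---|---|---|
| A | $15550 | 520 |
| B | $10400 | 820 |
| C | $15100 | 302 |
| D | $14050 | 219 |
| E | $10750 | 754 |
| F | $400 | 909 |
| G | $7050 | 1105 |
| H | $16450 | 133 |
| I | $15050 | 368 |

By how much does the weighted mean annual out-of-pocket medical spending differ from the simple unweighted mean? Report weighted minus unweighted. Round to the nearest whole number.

-2242

Unweighted sum = 15550 + 10400 + 15100 + 14050 + 10750 + 400 + 7050 + 16450 + 15050 = 104800
Unweighted mean = 104800 / 9 = 11644.444
Weighted sum = 15550×520 + 10400×820 + 15100×302 + 14050×219 + 10750×754 + 400×909 + 7050×1105 + 16450×133 + 15050×368
  = 8086000 + 8528000 + 4560200 + 3076950 + 8105500 + 363600 + 7790250 + 2187850 + 5538400 = 48236750
Sum of weights = 5130
Weighted mean = 48236750 / 5130 = 9402.8752
Difference (weighted minus unweighted) = -2241.5692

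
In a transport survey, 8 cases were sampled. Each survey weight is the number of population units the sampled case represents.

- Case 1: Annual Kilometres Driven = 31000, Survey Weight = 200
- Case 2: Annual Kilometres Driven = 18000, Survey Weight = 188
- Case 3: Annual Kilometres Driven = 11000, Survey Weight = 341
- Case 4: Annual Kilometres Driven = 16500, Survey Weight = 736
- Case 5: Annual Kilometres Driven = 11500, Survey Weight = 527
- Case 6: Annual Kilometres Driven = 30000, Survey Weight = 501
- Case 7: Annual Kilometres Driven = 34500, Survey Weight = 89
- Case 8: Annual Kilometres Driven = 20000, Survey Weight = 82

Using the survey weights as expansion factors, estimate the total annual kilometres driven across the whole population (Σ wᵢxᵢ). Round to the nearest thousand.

Weighted total = 31000×200 + 18000×188 + 11000×341 + 16500×736 + 11500×527 + 30000×501 + 34500×89 + 20000×82
  = 51280000

51280000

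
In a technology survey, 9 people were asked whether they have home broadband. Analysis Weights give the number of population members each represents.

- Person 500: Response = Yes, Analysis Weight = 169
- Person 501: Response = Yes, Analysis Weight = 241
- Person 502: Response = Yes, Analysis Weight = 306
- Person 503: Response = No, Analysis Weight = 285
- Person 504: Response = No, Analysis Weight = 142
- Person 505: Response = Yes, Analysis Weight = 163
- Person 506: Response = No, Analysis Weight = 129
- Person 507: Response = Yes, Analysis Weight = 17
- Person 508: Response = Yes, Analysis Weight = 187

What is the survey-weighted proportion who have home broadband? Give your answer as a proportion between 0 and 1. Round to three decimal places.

0.661

Sum of weights for 'Yes' = 169 + 241 + 306 + 163 + 17 + 187 = 1083
Total weight = 1639
Weighted proportion = 1083 / 1639 = 0.66076876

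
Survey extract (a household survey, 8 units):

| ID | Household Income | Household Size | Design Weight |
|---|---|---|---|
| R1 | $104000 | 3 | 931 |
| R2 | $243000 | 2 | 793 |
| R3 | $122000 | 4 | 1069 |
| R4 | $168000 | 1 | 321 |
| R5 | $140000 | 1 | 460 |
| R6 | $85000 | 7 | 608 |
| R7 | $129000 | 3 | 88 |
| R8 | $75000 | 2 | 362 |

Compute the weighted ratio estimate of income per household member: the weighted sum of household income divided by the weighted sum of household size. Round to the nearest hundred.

42800

Σ wᵢ·y = 104000×931 + 243000×793 + 122000×1069 + 168000×321 + 140000×460 + 85000×608 + 129000×88 + 75000×362
  = 96824000 + 192699000 + 130418000 + 53928000 + 64400000 + 51680000 + 11352000 + 27150000 = 628451000
Σ wᵢ·x = 3×931 + 2×793 + 4×1069 + 1×321 + 1×460 + 7×608 + 3×88 + 2×362
  = 14680
Ratio = 628451000 / 14680 = 42810.014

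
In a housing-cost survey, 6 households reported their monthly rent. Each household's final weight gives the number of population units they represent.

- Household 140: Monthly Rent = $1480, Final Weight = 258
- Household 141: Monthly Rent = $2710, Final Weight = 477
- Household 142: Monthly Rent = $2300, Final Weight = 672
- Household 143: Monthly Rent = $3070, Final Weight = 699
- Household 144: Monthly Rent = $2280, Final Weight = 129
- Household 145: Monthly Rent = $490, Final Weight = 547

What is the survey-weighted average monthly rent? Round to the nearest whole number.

Weighted sum = 1480×258 + 2710×477 + 2300×672 + 3070×699 + 2280×129 + 490×547
  = 381840 + 1292670 + 1545600 + 2145930 + 294120 + 268030 = 5928190
Sum of weights = 258 + 477 + 672 + 699 + 129 + 547 = 2782
Weighted mean = 5928190 / 2782 = 2130.9094

2131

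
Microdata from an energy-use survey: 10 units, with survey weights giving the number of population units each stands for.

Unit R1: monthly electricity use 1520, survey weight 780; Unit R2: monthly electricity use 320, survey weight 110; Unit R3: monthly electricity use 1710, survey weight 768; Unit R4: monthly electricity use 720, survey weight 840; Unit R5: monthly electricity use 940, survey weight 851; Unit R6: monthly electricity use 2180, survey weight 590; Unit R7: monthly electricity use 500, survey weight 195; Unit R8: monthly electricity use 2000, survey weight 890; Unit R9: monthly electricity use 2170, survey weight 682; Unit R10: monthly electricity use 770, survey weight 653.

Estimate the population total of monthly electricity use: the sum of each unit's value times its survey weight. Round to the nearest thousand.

9085000

Weighted total = 9085270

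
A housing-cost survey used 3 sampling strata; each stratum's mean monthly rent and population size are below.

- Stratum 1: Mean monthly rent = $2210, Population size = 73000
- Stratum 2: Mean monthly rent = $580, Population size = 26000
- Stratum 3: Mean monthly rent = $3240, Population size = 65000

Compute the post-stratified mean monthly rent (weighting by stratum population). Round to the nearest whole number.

2360

Σ Nₕ·x̄ₕ = 2210×73000 + 580×26000 + 3240×65000
  = 161330000 + 15080000 + 210600000 = 387010000
Σ Nₕ = 73000 + 26000 + 65000 = 164000
Overall mean = 387010000 / 164000 = 2359.8171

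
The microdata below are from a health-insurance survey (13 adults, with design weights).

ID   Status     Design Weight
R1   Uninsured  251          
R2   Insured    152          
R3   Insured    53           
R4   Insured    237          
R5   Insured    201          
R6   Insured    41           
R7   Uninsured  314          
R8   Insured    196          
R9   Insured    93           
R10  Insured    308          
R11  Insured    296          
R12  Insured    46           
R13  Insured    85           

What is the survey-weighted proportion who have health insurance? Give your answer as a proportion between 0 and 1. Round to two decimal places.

0.75

Sum of weights for 'Insured' = 152 + 53 + 237 + 201 + 41 + 196 + 93 + 308 + 296 + 46 + 85 = 1708
Total weight = 2273
Weighted proportion = 1708 / 2273 = 0.75142983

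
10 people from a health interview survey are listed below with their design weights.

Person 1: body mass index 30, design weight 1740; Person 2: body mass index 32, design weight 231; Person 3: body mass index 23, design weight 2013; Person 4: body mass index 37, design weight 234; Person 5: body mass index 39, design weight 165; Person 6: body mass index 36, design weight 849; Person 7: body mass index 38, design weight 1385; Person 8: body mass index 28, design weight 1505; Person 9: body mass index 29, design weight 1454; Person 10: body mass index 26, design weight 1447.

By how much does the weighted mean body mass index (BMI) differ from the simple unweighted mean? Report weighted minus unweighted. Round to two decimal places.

Unweighted sum = 30 + 32 + 23 + 37 + 39 + 36 + 38 + 28 + 29 + 26 = 318
Unweighted mean = 318 / 10 = 31.8
Weighted sum = 30×1740 + 32×231 + 23×2013 + 37×234 + 39×165 + 36×849 + 38×1385 + 28×1505 + 29×1454 + 26×1447
  = 52200 + 7392 + 46299 + 8658 + 6435 + 30564 + 52630 + 42140 + 42166 + 37622 = 326106
Sum of weights = 1740 + 231 + 2013 + 234 + 165 + 849 + 1385 + 1505 + 1454 + 1447 = 11023
Weighted mean = 326106 / 11023 = 29.584142
Difference (weighted minus unweighted) = -2.2158578

-2.22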